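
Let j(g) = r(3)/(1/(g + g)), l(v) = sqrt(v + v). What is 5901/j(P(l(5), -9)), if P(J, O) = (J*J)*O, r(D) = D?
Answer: -1967/180 ≈ -10.928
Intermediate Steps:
l(v) = sqrt(2)*sqrt(v) (l(v) = sqrt(2*v) = sqrt(2)*sqrt(v))
P(J, O) = O*J**2 (P(J, O) = J**2*O = O*J**2)
j(g) = 6*g (j(g) = 3/(1/(g + g)) = 3/(1/(2*g)) = 3/((1/(2*g))) = 3*(2*g) = 6*g)
5901/j(P(l(5), -9)) = 5901/((6*(-9*(sqrt(2)*sqrt(5))**2))) = 5901/((6*(-9*(sqrt(10))**2))) = 5901/((6*(-9*10))) = 5901/((6*(-90))) = 5901/(-540) = 5901*(-1/540) = -1967/180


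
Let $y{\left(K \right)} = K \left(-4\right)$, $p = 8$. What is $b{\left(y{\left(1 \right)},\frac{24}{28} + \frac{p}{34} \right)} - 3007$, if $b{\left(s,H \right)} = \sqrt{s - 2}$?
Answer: $-3007 + i \sqrt{6} \approx -3007.0 + 2.4495 i$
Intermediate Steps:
$y{\left(K \right)} = - 4 K$
$b{\left(s,H \right)} = \sqrt{-2 + s}$
$b{\left(y{\left(1 \right)},\frac{24}{28} + \frac{p}{34} \right)} - 3007 = \sqrt{-2 - 4} - 3007 = \sqrt{-6} - 3007 = i \sqrt{6} - 3007 = -3007 + i \sqrt{6}$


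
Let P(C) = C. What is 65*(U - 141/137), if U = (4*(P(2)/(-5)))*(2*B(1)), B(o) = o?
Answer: -37661/137 ≈ -274.90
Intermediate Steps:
U = -16/5 (U = (4*(2/(-5)))*(2*1) = (4*(2*(-1/5)))*2 = (4*(-2/5))*2 = -8/5*2 = -16/5 ≈ -3.2000)
65*(U - 141/137) = 65*(-16/5 - 141/137) = 65*(-2897/685) = -37661/137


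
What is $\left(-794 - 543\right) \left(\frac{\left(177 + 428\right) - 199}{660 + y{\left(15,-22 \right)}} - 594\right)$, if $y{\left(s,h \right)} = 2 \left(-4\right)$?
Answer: $\frac{258630617}{326} \approx 7.9335 \cdot 10^{5}$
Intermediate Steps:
$y{\left(s,h \right)} = -8$
$\left(-794 - 543\right) \left(\frac{\left(177 + 428\right) - 199}{660 + y{\left(15,-22 \right)}} - 594\right) = \left(-794 - 543\right) \left(\frac{\left(177 + 428\right) - 199}{660 - 8} - 594\right) = \left(-794 - 543\right) \left(\frac{605 - 199}{652} - 594\right) = - 1337 \left(406 \cdot \frac{1}{652} - 594\right) = - 1337 \left(\frac{203}{326} - 594\right) = \left(-1337\right) \left(- \frac{193441}{326}\right) = \frac{258630617}{326}$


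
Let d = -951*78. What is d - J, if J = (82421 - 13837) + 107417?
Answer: -250179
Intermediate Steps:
d = -74178
J = 176001 (J = 68584 + 107417 = 176001)
d - J = -74178 - 1*176001 = -74178 - 176001 = -250179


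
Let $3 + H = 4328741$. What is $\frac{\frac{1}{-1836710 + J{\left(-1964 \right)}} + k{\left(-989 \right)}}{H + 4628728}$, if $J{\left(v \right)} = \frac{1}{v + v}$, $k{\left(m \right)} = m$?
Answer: $- \frac{7135236319237}{64624506265263546} \approx -0.00011041$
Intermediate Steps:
$H = 4328738$ ($H = -3 + 4328741 = 4328738$)
$J{\left(v \right)} = \frac{1}{2 v}$
$\frac{\frac{1}{-1836710 + J{\left(-1964 \right)}} + k{\left(-989 \right)}}{H + 4628728} = \frac{\frac{1}{-1836710 + \frac{1}{2 \left(-1964\right)}} - 989}{4328738 + 4628728} = \frac{\frac{1}{-1836710 + \frac{1}{2} \left(- \frac{1}{1964}\right)} - 989}{8957466} = \left(\frac{1}{-1836710 - \frac{1}{3928}} - 989\right) \frac{1}{8957466} = \left(\frac{1}{- \frac{7214596881}{3928}} - 989\right) \frac{1}{8957466} = \left(- \frac{3928}{7214596881} - 989\right) \frac{1}{8957466} = \left(- \frac{7135236319237}{7214596881}\right) \frac{1}{8957466} = - \frac{7135236319237}{64624506265263546}$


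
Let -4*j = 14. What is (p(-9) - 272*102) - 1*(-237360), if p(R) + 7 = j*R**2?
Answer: 418651/2 ≈ 2.0933e+5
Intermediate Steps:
j = -7/2 (j = -1/4*14 = -7/2 ≈ -3.5000)
p(R) = -7 - 7*R**2/2
(p(-9) - 272*102) - 1*(-237360) = ((-7 - 7/2*(-9)**2) - 272*102) - 1*(-237360) = ((-7 - 7/2*81) - 27744) + 237360 = ((-7 - 567/2) - 27744) + 237360 = (-581/2 - 27744) + 237360 = -56069/2 + 237360 = 418651/2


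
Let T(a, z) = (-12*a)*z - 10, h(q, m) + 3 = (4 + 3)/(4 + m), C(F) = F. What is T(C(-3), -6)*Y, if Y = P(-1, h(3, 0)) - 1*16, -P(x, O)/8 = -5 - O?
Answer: -3164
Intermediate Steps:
h(q, m) = -3 + 7/(4 + m) (h(q, m) = -3 + (4 + 3)/(4 + m) = -3 + 7/(4 + m))
T(a, z) = -10 - 12*a*z (T(a, z) = -12*a*z - 10 = -10 - 12*a*z)
P(x, O) = 40 + 8*O (P(x, O) = -8*(-5 - O) = 40 + 8*O)
Y = 14 (Y = (40 + 8*((-5 - 3*0)/(4 + 0))) - 1*16 = (40 + 8*((-5 + 0)/4)) - 16 = (40 + 8*((¼)*(-5))) - 16 = (40 + 8*(-5/4)) - 16 = (40 - 10) - 16 = 30 - 16 = 14)
T(C(-3), -6)*Y = (-10 - 12*(-3)*(-6))*14 = (-10 - 216)*14 = -226*14 = -3164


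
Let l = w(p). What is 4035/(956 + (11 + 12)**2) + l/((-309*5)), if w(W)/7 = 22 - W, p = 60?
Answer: 147313/50985 ≈ 2.8893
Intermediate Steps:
w(W) = 154 - 7*W (w(W) = 7*(22 - W) = 154 - 7*W)
l = -266 (l = 154 - 7*60 = 154 - 420 = -266)
4035/(956 + (11 + 12)**2) + l/((-309*5)) = 4035/(956 + (11 + 12)**2) - 266/((-309*5)) = 4035/(956 + 23**2) - 266/(-1545) = 4035/(956 + 529) - 266*(-1/1545) = 4035/1485 + 266/1545 = 4035*(1/1485) + 266/1545 = 269/99 + 266/1545 = 147313/50985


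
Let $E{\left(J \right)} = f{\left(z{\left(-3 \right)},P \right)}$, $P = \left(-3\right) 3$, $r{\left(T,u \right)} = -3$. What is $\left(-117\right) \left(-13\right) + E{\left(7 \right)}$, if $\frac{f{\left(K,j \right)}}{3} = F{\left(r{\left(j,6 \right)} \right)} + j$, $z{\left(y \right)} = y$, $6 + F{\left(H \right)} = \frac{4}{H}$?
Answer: $1472$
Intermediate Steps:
$F{\left(H \right)} = -6 + \frac{4}{H}$
$P = -9$
$f{\left(K,j \right)} = -22 + 3 j$ ($f{\left(K,j \right)} = 3 \left(\left(-6 + \frac{4}{-3}\right) + j\right) = 3 \left(\left(-6 + 4 \left(- \frac{1}{3}\right)\right) + j\right) = 3 \left(\left(-6 - \frac{4}{3}\right) + j\right) = 3 \left(- \frac{22}{3} + j\right) = -22 + 3 j$)
$E{\left(J \right)} = -49$ ($E{\left(J \right)} = -22 + 3 \left(-9\right) = -22 - 27 = -49$)
$\left(-117\right) \left(-13\right) + E{\left(7 \right)} = \left(-117\right) \left(-13\right) - 49 = 1521 - 49 = 1472$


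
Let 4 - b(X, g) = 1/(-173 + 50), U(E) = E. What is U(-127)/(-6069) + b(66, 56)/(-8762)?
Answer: 14875465/726746566 ≈ 0.020469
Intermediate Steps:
b(X, g) = 493/123 (b(X, g) = 4 - 1/(-173 + 50) = 4 - 1/(-123) = 4 - 1*(-1/123) = 4 + 1/123 = 493/123)
U(-127)/(-6069) + b(66, 56)/(-8762) = -127/(-6069) + (493/123)/(-8762) = -127*(-1/6069) + (493/123)*(-1/8762) = 127/6069 - 493/1077726 = 14875465/726746566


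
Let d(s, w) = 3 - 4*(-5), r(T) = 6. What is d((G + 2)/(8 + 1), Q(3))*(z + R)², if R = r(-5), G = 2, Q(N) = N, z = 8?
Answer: 4508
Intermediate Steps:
R = 6
d(s, w) = 23 (d(s, w) = 3 + 20 = 23)
d((G + 2)/(8 + 1), Q(3))*(z + R)² = 23*(8 + 6)² = 23*14² = 23*196 = 4508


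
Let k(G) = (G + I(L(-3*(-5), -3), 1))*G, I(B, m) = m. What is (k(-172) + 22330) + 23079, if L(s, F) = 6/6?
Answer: 74821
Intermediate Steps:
L(s, F) = 1 (L(s, F) = 6*(⅙) = 1)
k(G) = G*(1 + G) (k(G) = (G + 1)*G = (1 + G)*G = G*(1 + G))
(k(-172) + 22330) + 23079 = (-172*(1 - 172) + 22330) + 23079 = (-172*(-171) + 22330) + 23079 = (29412 + 22330) + 23079 = 51742 + 23079 = 74821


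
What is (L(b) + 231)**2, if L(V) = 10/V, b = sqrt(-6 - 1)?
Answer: 373427/7 - 660*I*sqrt(7) ≈ 53347.0 - 1746.2*I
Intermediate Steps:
b = I*sqrt(7) (b = sqrt(-7) = I*sqrt(7) ≈ 2.6458*I)
(L(b) + 231)**2 = (10/((I*sqrt(7))) + 231)**2 = (10*(-I*sqrt(7)/7) + 231)**2 = (-10*I*sqrt(7)/7 + 231)**2 = (231 - 10*I*sqrt(7)/7)**2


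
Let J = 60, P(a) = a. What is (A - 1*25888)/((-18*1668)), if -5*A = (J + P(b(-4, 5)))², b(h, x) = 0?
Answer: 3326/3753 ≈ 0.88622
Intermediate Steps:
A = -720 (A = -(60 + 0)²/5 = -⅕*60² = -⅕*3600 = -720)
(A - 1*25888)/((-18*1668)) = (-720 - 1*25888)/((-18*1668)) = (-720 - 25888)/(-30024) = -26608*(-1/30024) = 3326/3753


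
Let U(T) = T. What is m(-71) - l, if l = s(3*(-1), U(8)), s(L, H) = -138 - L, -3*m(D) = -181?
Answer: 586/3 ≈ 195.33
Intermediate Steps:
m(D) = 181/3 (m(D) = -⅓*(-181) = 181/3)
l = -135 (l = -138 - 3*(-1) = -138 - 1*(-3) = -138 + 3 = -135)
m(-71) - l = 181/3 - 1*(-135) = 181/3 + 135 = 586/3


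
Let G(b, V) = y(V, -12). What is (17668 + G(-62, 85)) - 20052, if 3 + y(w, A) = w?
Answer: -2302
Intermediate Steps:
y(w, A) = -3 + w
G(b, V) = -3 + V
(17668 + G(-62, 85)) - 20052 = (17668 + (-3 + 85)) - 20052 = (17668 + 82) - 20052 = 17750 - 20052 = -2302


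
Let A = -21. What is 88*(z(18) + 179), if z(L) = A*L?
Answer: -17512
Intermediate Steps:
z(L) = -21*L
88*(z(18) + 179) = 88*(-21*18 + 179) = 88*(-378 + 179) = 88*(-199) = -17512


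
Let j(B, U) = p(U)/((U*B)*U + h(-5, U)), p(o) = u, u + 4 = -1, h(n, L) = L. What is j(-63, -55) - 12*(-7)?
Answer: 3202585/38126 ≈ 84.000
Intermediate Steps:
u = -5 (u = -4 - 1 = -5)
p(o) = -5
j(B, U) = -5/(U + B*U²) (j(B, U) = -5/((U*B)*U + U) = -5/((B*U)*U + U) = -5/(B*U² + U) = -5/(U + B*U²))
j(-63, -55) - 12*(-7) = -5/(-55*(1 - 63*(-55))) - 12*(-7) = -5*(-1/55)/(1 + 3465) - 1*(-84) = -5*(-1/55)/3466 + 84 = -5*(-1/55)*1/3466 + 84 = 1/38126 + 84 = 3202585/38126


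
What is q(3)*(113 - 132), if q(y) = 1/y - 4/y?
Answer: 19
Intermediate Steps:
q(y) = -3/y (q(y) = 1/y - 4/y = -3/y)
q(3)*(113 - 132) = (-3/3)*(113 - 132) = -3*1/3*(-19) = -1*(-19) = 19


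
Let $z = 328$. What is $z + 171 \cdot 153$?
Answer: $26491$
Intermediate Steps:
$z + 171 \cdot 153 = 328 + 171 \cdot 153 = 328 + 26163 = 26491$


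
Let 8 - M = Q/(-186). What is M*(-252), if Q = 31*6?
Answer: -2268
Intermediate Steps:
Q = 186
M = 9 (M = 8 - 186/(-186) = 8 - 186*(-1)/186 = 8 - 1*(-1) = 8 + 1 = 9)
M*(-252) = 9*(-252) = -2268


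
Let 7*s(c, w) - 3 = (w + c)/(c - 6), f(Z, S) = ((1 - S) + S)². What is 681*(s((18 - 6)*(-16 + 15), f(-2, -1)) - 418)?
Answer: -11940881/42 ≈ -2.8431e+5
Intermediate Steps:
f(Z, S) = 1 (f(Z, S) = 1² = 1)
s(c, w) = 3/7 + (c + w)/(7*(-6 + c)) (s(c, w) = 3/7 + ((w + c)/(c - 6))/7 = 3/7 + ((c + w)/(-6 + c))/7 = 3/7 + (c + w)/(7*(-6 + c)))
681*(s((18 - 6)*(-16 + 15), f(-2, -1)) - 418) = 681*((-18 + 1 + 4*((18 - 6)*(-16 + 15)))/(7*(-6 + (18 - 6)*(-16 + 15))) - 418) = 681*((-18 + 1 + 4*(12*(-1)))/(7*(-6 + 12*(-1))) - 418) = 681*((-18 + 1 + 4*(-12))/(7*(-6 - 12)) - 418) = 681*((⅐)*(-18 + 1 - 48)/(-18) - 418) = 681*((⅐)*(-1/18)*(-65) - 418) = 681*(65/126 - 418) = 681*(-52603/126) = -11940881/42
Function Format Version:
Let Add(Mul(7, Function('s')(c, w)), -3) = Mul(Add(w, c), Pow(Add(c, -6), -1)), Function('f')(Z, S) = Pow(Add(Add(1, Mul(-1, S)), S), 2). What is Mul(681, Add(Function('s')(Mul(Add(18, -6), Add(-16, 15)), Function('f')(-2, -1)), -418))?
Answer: Rational(-11940881, 42) ≈ -2.8431e+5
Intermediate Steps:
Function('f')(Z, S) = 1 (Function('f')(Z, S) = Pow(1, 2) = 1)
Function('s')(c, w) = Add(Rational(3, 7), Mul(Rational(1, 7), Pow(Add(-6, c), -1), Add(c, w))) (Function('s')(c, w) = Add(Rational(3, 7), Mul(Rational(1, 7), Mul(Add(w, c), Pow(Add(c, -6), -1)))) = Add(Rational(3, 7), Mul(Rational(1, 7), Mul(Add(c, w), Pow(Add(-6, c), -1)))) = Add(Rational(3, 7), Mul(Rational(1, 7), Mul(Pow(Add(-6, c), -1), Add(c, w)))) = Add(Rational(3, 7), Mul(Rational(1, 7), Pow(Add(-6, c), -1), Add(c, w))))
Mul(681, Add(Function('s')(Mul(Add(18, -6), Add(-16, 15)), Function('f')(-2, -1)), -418)) = Mul(681, Add(Mul(Rational(1, 7), Pow(Add(-6, Mul(Add(18, -6), Add(-16, 15))), -1), Add(-18, 1, Mul(4, Mul(Add(18, -6), Add(-16, 15))))), -418)) = Mul(681, Add(Mul(Rational(1, 7), Pow(Add(-6, Mul(12, -1)), -1), Add(-18, 1, Mul(4, Mul(12, -1)))), -418)) = Mul(681, Add(Mul(Rational(1, 7), Pow(Add(-6, -12), -1), Add(-18, 1, Mul(4, -12))), -418)) = Mul(681, Add(Mul(Rational(1, 7), Pow(-18, -1), Add(-18, 1, -48)), -418)) = Mul(681, Add(Mul(Rational(1, 7), Rational(-1, 18), -65), -418)) = Mul(681, Add(Rational(65, 126), -418)) = Mul(681, Rational(-52603, 126)) = Rational(-11940881, 42)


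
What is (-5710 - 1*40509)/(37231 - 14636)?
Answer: -46219/22595 ≈ -2.0455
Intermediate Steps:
(-5710 - 1*40509)/(37231 - 14636) = (-5710 - 40509)/22595 = -46219*1/22595 = -46219/22595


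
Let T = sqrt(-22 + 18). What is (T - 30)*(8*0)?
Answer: 0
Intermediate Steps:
T = 2*I (T = sqrt(-4) = 2*I ≈ 2.0*I)
(T - 30)*(8*0) = (2*I - 30)*(8*0) = (-30 + 2*I)*0 = 0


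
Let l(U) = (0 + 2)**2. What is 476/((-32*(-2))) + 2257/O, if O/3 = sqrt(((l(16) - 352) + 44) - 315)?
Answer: 119/16 - 2257*I*sqrt(619)/1857 ≈ 7.4375 - 30.239*I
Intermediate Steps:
l(U) = 4 (l(U) = 2**2 = 4)
O = 3*I*sqrt(619) (O = 3*sqrt(((4 - 352) + 44) - 315) = 3*sqrt((-348 + 44) - 315) = 3*sqrt(-304 - 315) = 3*sqrt(-619) = 3*(I*sqrt(619)) = 3*I*sqrt(619) ≈ 74.639*I)
476/((-32*(-2))) + 2257/O = 476/((-32*(-2))) + 2257/((3*I*sqrt(619))) = 476/64 + 2257*(-I*sqrt(619)/1857) = 476*(1/64) - 2257*I*sqrt(619)/1857 = 119/16 - 2257*I*sqrt(619)/1857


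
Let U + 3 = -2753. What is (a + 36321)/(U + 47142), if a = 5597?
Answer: 20959/22193 ≈ 0.94440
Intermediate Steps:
U = -2756 (U = -3 - 2753 = -2756)
(a + 36321)/(U + 47142) = (5597 + 36321)/(-2756 + 47142) = 41918/44386 = 41918*(1/44386) = 20959/22193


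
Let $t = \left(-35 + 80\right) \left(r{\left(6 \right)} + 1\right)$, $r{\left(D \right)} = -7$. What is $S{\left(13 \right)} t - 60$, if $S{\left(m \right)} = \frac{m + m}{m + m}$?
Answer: $-330$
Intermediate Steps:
$S{\left(m \right)} = 1$ ($S{\left(m \right)} = \frac{2 m}{2 m} = 2 m \frac{1}{2 m} = 1$)
$t = -270$ ($t = \left(-35 + 80\right) \left(-7 + 1\right) = 45 \left(-6\right) = -270$)
$S{\left(13 \right)} t - 60 = 1 \left(-270\right) - 60 = -270 - 60 = -330$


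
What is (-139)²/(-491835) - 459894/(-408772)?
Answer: 109147040839/100524188310 ≈ 1.0858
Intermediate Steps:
(-139)²/(-491835) - 459894/(-408772) = 19321*(-1/491835) - 459894*(-1/408772) = -19321/491835 + 229947/204386 = 109147040839/100524188310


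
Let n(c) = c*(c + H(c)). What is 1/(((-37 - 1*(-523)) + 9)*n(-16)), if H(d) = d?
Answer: 1/253440 ≈ 3.9457e-6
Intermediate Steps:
n(c) = 2*c**2 (n(c) = c*(c + c) = c*(2*c) = 2*c**2)
1/(((-37 - 1*(-523)) + 9)*n(-16)) = 1/(((-37 - 1*(-523)) + 9)*(2*(-16)**2)) = 1/(((-37 + 523) + 9)*(2*256)) = 1/((486 + 9)*512) = 1/(495*512) = 1/253440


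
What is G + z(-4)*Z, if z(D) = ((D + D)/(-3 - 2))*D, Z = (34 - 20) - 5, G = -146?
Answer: -1018/5 ≈ -203.60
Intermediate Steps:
Z = 9 (Z = 14 - 5 = 9)
z(D) = -2*D²/5 (z(D) = ((2*D)/(-5))*D = ((2*D)*(-⅕))*D = (-2*D/5)*D = -2*D²/5)
G + z(-4)*Z = -146 - ⅖*(-4)²*9 = -146 - ⅖*16*9 = -146 - 32/5*9 = -146 - 288/5 = -1018/5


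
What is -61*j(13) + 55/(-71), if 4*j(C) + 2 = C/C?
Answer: 4111/284 ≈ 14.475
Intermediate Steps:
j(C) = -¼ (j(C) = -½ + (C/C)/4 = -½ + (¼)*1 = -½ + ¼ = -¼)
-61*j(13) + 55/(-71) = -61*(-¼) + 55/(-71) = 61/4 + 55*(-1/71) = 61/4 - 55/71 = 4111/284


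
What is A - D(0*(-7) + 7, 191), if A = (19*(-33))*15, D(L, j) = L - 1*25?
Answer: -9387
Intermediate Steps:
D(L, j) = -25 + L (D(L, j) = L - 25 = -25 + L)
A = -9405 (A = -627*15 = -9405)
A - D(0*(-7) + 7, 191) = -9405 - (-25 + (0*(-7) + 7)) = -9405 - (-25 + (0 + 7)) = -9405 - (-25 + 7) = -9405 - 1*(-18) = -9405 + 18 = -9387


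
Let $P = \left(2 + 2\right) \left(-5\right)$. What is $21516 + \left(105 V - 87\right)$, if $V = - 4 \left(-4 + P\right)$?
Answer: $31509$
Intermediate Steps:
$P = -20$ ($P = 4 \left(-5\right) = -20$)
$V = 96$ ($V = - 4 \left(-4 - 20\right) = \left(-4\right) \left(-24\right) = 96$)
$21516 + \left(105 V - 87\right) = 21516 + \left(105 \cdot 96 - 87\right) = 21516 + \left(10080 - 87\right) = 21516 + 9993 = 31509$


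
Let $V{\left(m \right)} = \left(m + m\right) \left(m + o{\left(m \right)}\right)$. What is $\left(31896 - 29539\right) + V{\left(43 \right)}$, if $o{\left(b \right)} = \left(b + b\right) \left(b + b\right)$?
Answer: $642111$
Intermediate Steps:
$o{\left(b \right)} = 4 b^{2}$ ($o{\left(b \right)} = 2 b 2 b = 4 b^{2}$)
$V{\left(m \right)} = 2 m \left(m + 4 m^{2}\right)$ ($V{\left(m \right)} = \left(m + m\right) \left(m + 4 m^{2}\right) = 2 m \left(m + 4 m^{2}\right)$)
$\left(31896 - 29539\right) + V{\left(43 \right)} = \left(31896 - 29539\right) + 43^{2} \left(2 + 8 \cdot 43\right) = 2357 + 1849 \left(2 + 344\right) = 2357 + 1849 \cdot 346 = 2357 + 639754 = 642111$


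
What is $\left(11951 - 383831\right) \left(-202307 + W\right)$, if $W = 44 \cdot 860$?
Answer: $61161987960$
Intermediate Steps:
$W = 37840$
$\left(11951 - 383831\right) \left(-202307 + W\right) = \left(11951 - 383831\right) \left(-202307 + 37840\right) = \left(-371880\right) \left(-164467\right) = 61161987960$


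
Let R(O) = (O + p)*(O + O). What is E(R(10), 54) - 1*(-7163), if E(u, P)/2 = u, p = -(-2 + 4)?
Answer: 7483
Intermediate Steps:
p = -2 (p = -1*2 = -2)
R(O) = 2*O*(-2 + O) (R(O) = (O - 2)*(O + O) = (-2 + O)*(2*O) = 2*O*(-2 + O))
E(u, P) = 2*u
E(R(10), 54) - 1*(-7163) = 2*(2*10*(-2 + 10)) - 1*(-7163) = 2*(2*10*8) + 7163 = 2*160 + 7163 = 320 + 7163 = 7483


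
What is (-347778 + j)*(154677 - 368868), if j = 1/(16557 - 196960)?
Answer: 13438385007646185/180403 ≈ 7.4491e+10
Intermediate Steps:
j = -1/180403 (j = 1/(-180403) = -1/180403 ≈ -5.5431e-6)
(-347778 + j)*(154677 - 368868) = (-347778 - 1/180403)*(154677 - 368868) = -62740194535/180403*(-214191) = 13438385007646185/180403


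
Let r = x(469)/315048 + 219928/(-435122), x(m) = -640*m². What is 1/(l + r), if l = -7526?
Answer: -8567769741/68313760372730 ≈ -0.00012542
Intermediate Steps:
r = -3832725301964/8567769741 (r = -640*469²/315048 + 219928/(-435122) = -640*219961*(1/315048) + 219928*(-1/435122) = -140775040*1/315048 - 109964/217561 = -17596880/39381 - 109964/217561 = -3832725301964/8567769741 ≈ -447.34)
1/(l + r) = 1/(-7526 - 3832725301964/8567769741) = 1/(-68313760372730/8567769741) = -8567769741/68313760372730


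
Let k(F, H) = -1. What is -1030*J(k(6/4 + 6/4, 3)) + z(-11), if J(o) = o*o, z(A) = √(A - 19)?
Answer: -1030 + I*√30 ≈ -1030.0 + 5.4772*I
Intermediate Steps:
z(A) = √(-19 + A)
J(o) = o²
-1030*J(k(6/4 + 6/4, 3)) + z(-11) = -1030*(-1)² + √(-19 - 11) = -1030*1 + √(-30) = -1030 + I*√30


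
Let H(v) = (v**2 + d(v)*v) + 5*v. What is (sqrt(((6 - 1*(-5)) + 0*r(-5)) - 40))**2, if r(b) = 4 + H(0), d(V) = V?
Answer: -29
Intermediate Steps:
H(v) = 2*v**2 + 5*v (H(v) = (v**2 + v*v) + 5*v = (v**2 + v**2) + 5*v = 2*v**2 + 5*v)
r(b) = 4 (r(b) = 4 + 0*(5 + 2*0) = 4 + 0*(5 + 0) = 4 + 0*5 = 4 + 0 = 4)
(sqrt(((6 - 1*(-5)) + 0*r(-5)) - 40))**2 = (sqrt(((6 - 1*(-5)) + 0*4) - 40))**2 = (sqrt(((6 + 5) + 0) - 40))**2 = (sqrt((11 + 0) - 40))**2 = (sqrt(11 - 40))**2 = (sqrt(-29))**2 = (I*sqrt(29))**2 = -29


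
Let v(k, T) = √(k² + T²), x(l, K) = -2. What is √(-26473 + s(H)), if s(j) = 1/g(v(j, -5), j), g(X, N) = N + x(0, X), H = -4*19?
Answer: I*√161061810/78 ≈ 162.71*I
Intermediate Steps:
v(k, T) = √(T² + k²)
H = -76
g(X, N) = -2 + N (g(X, N) = N - 2 = -2 + N)
s(j) = 1/(-2 + j)
√(-26473 + s(H)) = √(-26473 + 1/(-2 - 76)) = √(-26473 + 1/(-78)) = √(-26473 - 1/78) = √(-2064895/78) = I*√161061810/78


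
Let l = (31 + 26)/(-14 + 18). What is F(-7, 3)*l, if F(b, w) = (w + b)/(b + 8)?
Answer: -57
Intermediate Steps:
F(b, w) = (b + w)/(8 + b)
l = 57/4 ≈ 14.250
F(-7, 3)*l = ((-7 + 3)/(8 - 7))*(57/4) = (-4/1)*(57/4) = (1*(-4))*(57/4) = -4*57/4 = -57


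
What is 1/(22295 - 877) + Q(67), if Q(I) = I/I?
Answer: 21419/21418 ≈ 1.0000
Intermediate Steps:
Q(I) = 1
1/(22295 - 877) + Q(67) = 1/(22295 - 877) + 1 = 1/21418 + 1 = 21419/21418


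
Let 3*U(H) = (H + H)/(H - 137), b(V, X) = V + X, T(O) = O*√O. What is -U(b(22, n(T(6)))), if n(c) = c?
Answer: 5492/39027 + 548*√6/13009 ≈ 0.24391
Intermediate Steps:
T(O) = O^(3/2)
U(H) = 2*H/(3*(-137 + H)) (U(H) = ((H + H)/(H - 137))/3 = ((2*H)/(-137 + H))/3 = (2*H/(-137 + H))/3 = 2*H/(3*(-137 + H)))
-U(b(22, n(T(6)))) = -2*(22 + 6^(3/2))/(3*(-137 + (22 + 6^(3/2)))) = -2*(22 + 6*√6)/(3*(-137 + (22 + 6*√6))) = -2*(22 + 6*√6)/(3*(-115 + 6*√6))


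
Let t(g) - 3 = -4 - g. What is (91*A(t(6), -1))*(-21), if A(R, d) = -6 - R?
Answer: -1911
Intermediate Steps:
t(g) = -1 - g (t(g) = 3 + (-4 - g) = -1 - g)
(91*A(t(6), -1))*(-21) = (91*(-6 - (-1 - 1*6)))*(-21) = (91*(-6 - (-1 - 6)))*(-21) = (91*(-6 - 1*(-7)))*(-21) = (91*(-6 + 7))*(-21) = (91*1)*(-21) = 91*(-21) = -1911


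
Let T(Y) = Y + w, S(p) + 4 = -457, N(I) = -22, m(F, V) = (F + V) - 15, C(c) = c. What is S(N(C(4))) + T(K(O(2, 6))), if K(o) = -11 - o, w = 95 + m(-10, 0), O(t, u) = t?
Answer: -404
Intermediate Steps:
m(F, V) = -15 + F + V
S(p) = -461 (S(p) = -4 - 457 = -461)
w = 70 (w = 95 + (-15 - 10 + 0) = 95 - 25 = 70)
T(Y) = 70 + Y (T(Y) = Y + 70 = 70 + Y)
S(N(C(4))) + T(K(O(2, 6))) = -461 + (70 + (-11 - 1*2)) = -461 + (70 + (-11 - 2)) = -461 + (70 - 13) = -461 + 57 = -404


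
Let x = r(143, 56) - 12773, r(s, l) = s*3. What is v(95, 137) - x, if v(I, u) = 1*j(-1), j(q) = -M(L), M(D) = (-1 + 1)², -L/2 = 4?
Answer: 12344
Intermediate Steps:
L = -8 (L = -2*4 = -8)
r(s, l) = 3*s
M(D) = 0 (M(D) = 0² = 0)
x = -12344 (x = 3*143 - 12773 = 429 - 12773 = -12344)
j(q) = 0 (j(q) = -1*0 = 0)
v(I, u) = 0 (v(I, u) = 1*0 = 0)
v(95, 137) - x = 0 - 1*(-12344) = 0 + 12344 = 12344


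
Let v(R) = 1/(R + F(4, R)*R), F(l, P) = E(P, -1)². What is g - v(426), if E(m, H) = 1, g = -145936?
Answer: -124337473/852 ≈ -1.4594e+5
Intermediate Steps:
F(l, P) = 1 (F(l, P) = 1² = 1)
v(R) = 1/(2*R) (v(R) = 1/(R + 1*R) = 1/(R + R) = 1/(2*R))
g - v(426) = -145936 - 1/(2*426) = -145936 - 1*1/852 = -145936 - 1/852 = -124337473/852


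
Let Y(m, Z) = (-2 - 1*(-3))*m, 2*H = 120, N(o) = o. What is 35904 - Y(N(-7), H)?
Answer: 35911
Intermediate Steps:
H = 60 (H = (½)*120 = 60)
Y(m, Z) = m (Y(m, Z) = (-2 + 3)*m = 1*m = m)
35904 - Y(N(-7), H) = 35904 - 1*(-7) = 35904 + 7 = 35911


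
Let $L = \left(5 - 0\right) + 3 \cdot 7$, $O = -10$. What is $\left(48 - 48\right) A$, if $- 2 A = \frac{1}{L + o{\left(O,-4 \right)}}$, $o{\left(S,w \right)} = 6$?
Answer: $0$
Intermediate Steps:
$L = 26$ ($L = \left(5 + 0\right) + 21 = 5 + 21 = 26$)
$A = - \frac{1}{64}$ ($A = - \frac{1}{2 \left(26 + 6\right)} = - \frac{1}{2 \cdot 32} = \left(- \frac{1}{2}\right) \frac{1}{32} = - \frac{1}{64} \approx -0.015625$)
$\left(48 - 48\right) A = \left(48 - 48\right) \left(- \frac{1}{64}\right) = 0 \left(- \frac{1}{64}\right) = 0$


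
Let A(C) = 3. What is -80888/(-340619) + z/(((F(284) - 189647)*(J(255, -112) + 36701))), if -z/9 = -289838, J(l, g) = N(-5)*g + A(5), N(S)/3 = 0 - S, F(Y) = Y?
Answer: 89263482622793/376511710775288 ≈ 0.23708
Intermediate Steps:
N(S) = -3*S (N(S) = 3*(0 - S) = 3*(-S) = -3*S)
J(l, g) = 3 + 15*g (J(l, g) = (-3*(-5))*g + 3 = 15*g + 3 = 3 + 15*g)
z = 2608542 (z = -9*(-289838) = 2608542)
-80888/(-340619) + z/(((F(284) - 189647)*(J(255, -112) + 36701))) = -80888/(-340619) + 2608542/(((284 - 189647)*((3 + 15*(-112)) + 36701))) = -80888*(-1/340619) + 2608542/((-189363*((3 - 1680) + 36701))) = 80888/340619 + 2608542/((-189363*(-1677 + 36701))) = 80888/340619 + 2608542/((-189363*35024)) = 80888/340619 + 2608542/(-6632249712) = 80888/340619 + 2608542*(-1/6632249712) = 80888/340619 - 434757/1105374952 = 89263482622793/376511710775288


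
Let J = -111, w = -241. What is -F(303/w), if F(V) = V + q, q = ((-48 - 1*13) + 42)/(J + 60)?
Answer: 10874/12291 ≈ 0.88471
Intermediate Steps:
q = 19/51 (q = ((-48 - 1*13) + 42)/(-111 + 60) = ((-48 - 13) + 42)/(-51) = (-61 + 42)*(-1/51) = -19*(-1/51) = 19/51 ≈ 0.37255)
F(V) = 19/51 + V (F(V) = V + 19/51 = 19/51 + V)
-F(303/w) = -(19/51 + 303/(-241)) = -(19/51 + 303*(-1/241)) = -(19/51 - 303/241) = -1*(-10874/12291) = 10874/12291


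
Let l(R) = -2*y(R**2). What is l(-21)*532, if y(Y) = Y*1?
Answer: -469224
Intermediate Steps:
y(Y) = Y
l(R) = -2*R**2
l(-21)*532 = -2*(-21)**2*532 = -2*441*532 = -882*532 = -469224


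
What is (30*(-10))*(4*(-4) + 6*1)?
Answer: 3000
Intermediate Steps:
(30*(-10))*(4*(-4) + 6*1) = -300*(-16 + 6) = -300*(-10) = 3000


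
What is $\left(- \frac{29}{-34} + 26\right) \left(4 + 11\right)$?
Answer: $\frac{13695}{34} \approx 402.79$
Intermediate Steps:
$\left(- \frac{29}{-34} + 26\right) \left(4 + 11\right) = \left(\left(-29\right) \left(- \frac{1}{34}\right) + 26\right) 15 = \left(\frac{29}{34} + 26\right) 15 = \frac{913}{34} \cdot 15 = \frac{13695}{34}$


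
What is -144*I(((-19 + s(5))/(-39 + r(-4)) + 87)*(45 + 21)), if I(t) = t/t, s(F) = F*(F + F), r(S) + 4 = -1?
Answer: -144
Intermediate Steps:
r(S) = -5 (r(S) = -4 - 1 = -5)
s(F) = 2*F² (s(F) = F*(2*F) = 2*F²)
I(t) = 1
-144*I(((-19 + s(5))/(-39 + r(-4)) + 87)*(45 + 21)) = -144*1 = -144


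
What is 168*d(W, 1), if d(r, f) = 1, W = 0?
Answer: 168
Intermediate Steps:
168*d(W, 1) = 168*1 = 168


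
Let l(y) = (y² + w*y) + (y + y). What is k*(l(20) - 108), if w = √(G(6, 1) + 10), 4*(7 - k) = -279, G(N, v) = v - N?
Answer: 25481 + 1535*√5 ≈ 28913.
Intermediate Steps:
k = 307/4 (k = 7 - ¼*(-279) = 7 + 279/4 = 307/4 ≈ 76.750)
w = √5 (w = √((1 - 1*6) + 10) = √((1 - 6) + 10) = √(-5 + 10) = √5 ≈ 2.2361)
l(y) = y² + 2*y + y*√5 (l(y) = (y² + √5*y) + (y + y) = (y² + y*√5) + 2*y = y² + 2*y + y*√5)
k*(l(20) - 108) = 307*(20*(2 + 20 + √5) - 108)/4 = 307*(20*(22 + √5) - 108)/4 = 307*((440 + 20*√5) - 108)/4 = 307*(332 + 20*√5)/4 = 25481 + 1535*√5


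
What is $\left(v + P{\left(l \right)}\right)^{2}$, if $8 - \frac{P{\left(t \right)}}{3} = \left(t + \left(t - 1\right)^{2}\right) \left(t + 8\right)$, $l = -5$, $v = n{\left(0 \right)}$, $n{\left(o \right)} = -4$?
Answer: $67081$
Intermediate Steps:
$v = -4$
$P{\left(t \right)} = 24 - 3 \left(8 + t\right) \left(t + \left(-1 + t\right)^{2}\right)$ ($P{\left(t \right)} = 24 - 3 \left(t + \left(t - 1\right)^{2}\right) \left(t + 8\right) = 24 - 3 \left(t + \left(-1 + t\right)^{2}\right) \left(8 + t\right) = 24 - 3 \left(8 + t\right) \left(t + \left(-1 + t\right)^{2}\right)$)
$\left(v + P{\left(l \right)}\right)^{2} = \left(-4 + 3 \left(-5\right) \left(7 - \left(-5\right)^{2} - -35\right)\right)^{2} = \left(-4 + 3 \left(-5\right) \left(7 - 25 + 35\right)\right)^{2} = \left(-4 + 3 \left(-5\right) 17\right)^{2} = \left(-4 - 255\right)^{2} = \left(-259\right)^{2} = 67081$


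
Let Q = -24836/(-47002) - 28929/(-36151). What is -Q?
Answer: -1128783547/849584651 ≈ -1.3286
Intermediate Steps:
Q = 1128783547/849584651 (Q = -24836*(-1/47002) - 28929*(-1/36151) = 12418/23501 + 28929/36151 = 1128783547/849584651 ≈ 1.3286)
-Q = -1*1128783547/849584651 = -1128783547/849584651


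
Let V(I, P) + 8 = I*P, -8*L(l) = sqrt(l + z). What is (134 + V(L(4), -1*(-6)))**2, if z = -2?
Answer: 127017/8 - 189*sqrt(2) ≈ 15610.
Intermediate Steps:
L(l) = -sqrt(-2 + l)/8 (L(l) = -sqrt(l - 2)/8 = -sqrt(-2 + l)/8)
V(I, P) = -8 + I*P
(134 + V(L(4), -1*(-6)))**2 = (134 + (-8 + (-sqrt(-2 + 4)/8)*(-1*(-6))))**2 = (134 + (-8 - sqrt(2)/8*6))**2 = (134 + (-8 - 3*sqrt(2)/4))**2 = (126 - 3*sqrt(2)/4)**2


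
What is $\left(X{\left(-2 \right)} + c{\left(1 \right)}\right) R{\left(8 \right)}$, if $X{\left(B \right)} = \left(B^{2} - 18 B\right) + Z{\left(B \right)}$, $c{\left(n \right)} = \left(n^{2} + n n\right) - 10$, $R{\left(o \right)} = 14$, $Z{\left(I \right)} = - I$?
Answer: $476$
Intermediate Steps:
$c{\left(n \right)} = -10 + 2 n^{2}$ ($c{\left(n \right)} = \left(n^{2} + n^{2}\right) - 10 = 2 n^{2} - 10 = -10 + 2 n^{2}$)
$X{\left(B \right)} = B^{2} - 19 B$ ($X{\left(B \right)} = \left(B^{2} - 18 B\right) - B = B^{2} - 19 B$)
$\left(X{\left(-2 \right)} + c{\left(1 \right)}\right) R{\left(8 \right)} = \left(- 2 \left(-19 - 2\right) - \left(10 - 2 \cdot 1^{2}\right)\right) 14 = \left(\left(-2\right) \left(-21\right) + \left(-10 + 2 \cdot 1\right)\right) 14 = \left(42 + \left(-10 + 2\right)\right) 14 = \left(42 - 8\right) 14 = 34 \cdot 14 = 476$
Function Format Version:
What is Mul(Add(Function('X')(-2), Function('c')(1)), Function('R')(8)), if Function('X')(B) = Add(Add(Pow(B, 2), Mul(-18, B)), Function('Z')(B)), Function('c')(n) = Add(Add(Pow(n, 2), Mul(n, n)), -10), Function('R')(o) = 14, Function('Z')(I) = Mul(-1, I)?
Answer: 476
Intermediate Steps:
Function('c')(n) = Add(-10, Mul(2, Pow(n, 2))) (Function('c')(n) = Add(Add(Pow(n, 2), Pow(n, 2)), -10) = Add(Mul(2, Pow(n, 2)), -10) = Add(-10, Mul(2, Pow(n, 2))))
Function('X')(B) = Add(Pow(B, 2), Mul(-19, B)) (Function('X')(B) = Add(Add(Pow(B, 2), Mul(-18, B)), Mul(-1, B)) = Add(Pow(B, 2), Mul(-19, B)))
Mul(Add(Function('X')(-2), Function('c')(1)), Function('R')(8)) = Mul(Add(Mul(-2, Add(-19, -2)), Add(-10, Mul(2, Pow(1, 2)))), 14) = Mul(Add(Mul(-2, -21), Add(-10, Mul(2, 1))), 14) = Mul(Add(42, Add(-10, 2)), 14) = Mul(Add(42, -8), 14) = Mul(34, 14) = 476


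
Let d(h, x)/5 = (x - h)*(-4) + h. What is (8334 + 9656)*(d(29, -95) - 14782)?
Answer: -218704430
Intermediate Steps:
d(h, x) = -20*x + 25*h (d(h, x) = 5*((x - h)*(-4) + h) = 5*((-4*x + 4*h) + h) = 5*(-4*x + 5*h) = -20*x + 25*h)
(8334 + 9656)*(d(29, -95) - 14782) = (8334 + 9656)*((-20*(-95) + 25*29) - 14782) = 17990*((1900 + 725) - 14782) = 17990*(2625 - 14782) = 17990*(-12157) = -218704430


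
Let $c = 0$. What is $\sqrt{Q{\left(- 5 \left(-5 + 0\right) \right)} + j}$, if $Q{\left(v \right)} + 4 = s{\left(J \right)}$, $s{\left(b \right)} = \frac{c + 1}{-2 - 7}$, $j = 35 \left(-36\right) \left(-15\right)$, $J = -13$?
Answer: $\frac{\sqrt{170063}}{3} \approx 137.46$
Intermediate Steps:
$j = 18900$ ($j = \left(-1260\right) \left(-15\right) = 18900$)
$s{\left(b \right)} = - \frac{1}{9}$ ($s{\left(b \right)} = \frac{0 + 1}{-2 - 7} = 1 \frac{1}{-9} = 1 \left(- \frac{1}{9}\right) = - \frac{1}{9}$)
$Q{\left(v \right)} = - \frac{37}{9}$ ($Q{\left(v \right)} = -4 - \frac{1}{9} = - \frac{37}{9}$)
$\sqrt{Q{\left(- 5 \left(-5 + 0\right) \right)} + j} = \sqrt{- \frac{37}{9} + 18900} = \sqrt{\frac{170063}{9}} = \frac{\sqrt{170063}}{3}$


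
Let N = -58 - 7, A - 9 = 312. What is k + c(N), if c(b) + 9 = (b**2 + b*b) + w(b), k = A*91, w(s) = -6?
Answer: 37646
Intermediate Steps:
A = 321 (A = 9 + 312 = 321)
k = 29211 (k = 321*91 = 29211)
N = -65
c(b) = -15 + 2*b**2 (c(b) = -9 + ((b**2 + b*b) - 6) = -9 + ((b**2 + b**2) - 6) = -9 + (2*b**2 - 6) = -9 + (-6 + 2*b**2) = -15 + 2*b**2)
k + c(N) = 29211 + (-15 + 2*(-65)**2) = 29211 + (-15 + 2*4225) = 29211 + (-15 + 8450) = 29211 + 8435 = 37646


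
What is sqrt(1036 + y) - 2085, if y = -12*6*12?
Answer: -2085 + 2*sqrt(43) ≈ -2071.9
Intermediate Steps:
y = -864 (y = -72*12 = -864)
sqrt(1036 + y) - 2085 = sqrt(1036 - 864) - 2085 = sqrt(172) - 2085 = 2*sqrt(43) - 2085 = -2085 + 2*sqrt(43)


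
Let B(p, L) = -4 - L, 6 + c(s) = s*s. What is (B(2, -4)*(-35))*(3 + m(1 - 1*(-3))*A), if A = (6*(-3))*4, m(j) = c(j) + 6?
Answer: 0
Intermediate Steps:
c(s) = -6 + s² (c(s) = -6 + s*s = -6 + s²)
m(j) = j² (m(j) = (-6 + j²) + 6 = j²)
A = -72 (A = -18*4 = -72)
(B(2, -4)*(-35))*(3 + m(1 - 1*(-3))*A) = ((-4 - 1*(-4))*(-35))*(3 + (1 - 1*(-3))²*(-72)) = ((-4 + 4)*(-35))*(3 + (1 + 3)²*(-72)) = (0*(-35))*(3 + 4²*(-72)) = 0*(3 + 16*(-72)) = 0*(3 - 1152) = 0*(-1149) = 0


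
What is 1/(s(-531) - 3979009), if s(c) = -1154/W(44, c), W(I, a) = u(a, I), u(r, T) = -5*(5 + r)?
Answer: -1315/5232397412 ≈ -2.5132e-7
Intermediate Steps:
u(r, T) = -25 - 5*r
W(I, a) = -25 - 5*a
s(c) = -1154/(-25 - 5*c)
1/(s(-531) - 3979009) = 1/(1154/(5*(5 - 531)) - 3979009) = 1/((1154/5)/(-526) - 3979009) = 1/((1154/5)*(-1/526) - 3979009) = 1/(-577/1315 - 3979009) = 1/(-5232397412/1315) = -1315/5232397412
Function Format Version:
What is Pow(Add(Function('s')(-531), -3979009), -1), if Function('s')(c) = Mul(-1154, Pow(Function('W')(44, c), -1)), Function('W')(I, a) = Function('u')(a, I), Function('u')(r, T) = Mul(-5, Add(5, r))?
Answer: Rational(-1315, 5232397412) ≈ -2.5132e-7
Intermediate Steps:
Function('u')(r, T) = Add(-25, Mul(-5, r))
Function('W')(I, a) = Add(-25, Mul(-5, a))
Function('s')(c) = Mul(-1154, Pow(Add(-25, Mul(-5, c)), -1))
Pow(Add(Function('s')(-531), -3979009), -1) = Pow(Add(Mul(Rational(1154, 5), Pow(Add(5, -531), -1)), -3979009), -1) = Pow(Add(Mul(Rational(1154, 5), Pow(-526, -1)), -3979009), -1) = Pow(Add(Mul(Rational(1154, 5), Rational(-1, 526)), -3979009), -1) = Pow(Add(Rational(-577, 1315), -3979009), -1) = Pow(Rational(-5232397412, 1315), -1) = Rational(-1315, 5232397412)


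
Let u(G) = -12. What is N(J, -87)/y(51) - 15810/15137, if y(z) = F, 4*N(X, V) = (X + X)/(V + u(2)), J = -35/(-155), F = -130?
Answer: -12615325441/12078417780 ≈ -1.0445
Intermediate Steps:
J = 7/31 (J = -35*(-1/155) = 7/31 ≈ 0.22581)
N(X, V) = X/(2*(-12 + V)) (N(X, V) = ((X + X)/(V - 12))/4 = ((2*X)/(-12 + V))/4 = (2*X/(-12 + V))/4 = X/(2*(-12 + V)))
y(z) = -130
N(J, -87)/y(51) - 15810/15137 = ((½)*(7/31)/(-12 - 87))/(-130) - 15810/15137 = ((½)*(7/31)/(-99))*(-1/130) - 15810*1/15137 = ((½)*(7/31)*(-1/99))*(-1/130) - 15810/15137 = -7/6138*(-1/130) - 15810/15137 = 7/797940 - 15810/15137 = -12615325441/12078417780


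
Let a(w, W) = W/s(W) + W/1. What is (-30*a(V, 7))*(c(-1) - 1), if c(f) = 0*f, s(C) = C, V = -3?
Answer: 240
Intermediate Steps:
c(f) = 0
a(w, W) = 1 + W (a(w, W) = W/W + W/1 = 1 + W*1 = 1 + W)
(-30*a(V, 7))*(c(-1) - 1) = (-30*(1 + 7))*(0 - 1) = -30*8*(-1) = -240*(-1) = 240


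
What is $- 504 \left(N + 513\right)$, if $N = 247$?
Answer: $-383040$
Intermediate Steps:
$- 504 \left(N + 513\right) = - 504 \left(247 + 513\right) = \left(-504\right) 760 = -383040$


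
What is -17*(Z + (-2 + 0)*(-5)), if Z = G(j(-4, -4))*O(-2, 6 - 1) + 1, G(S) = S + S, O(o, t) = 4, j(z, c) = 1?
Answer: -323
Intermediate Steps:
G(S) = 2*S
Z = 9 (Z = (2*1)*4 + 1 = 2*4 + 1 = 8 + 1 = 9)
-17*(Z + (-2 + 0)*(-5)) = -17*(9 + (-2 + 0)*(-5)) = -17*(9 - 2*(-5)) = -17*(9 + 10) = -17*19 = -323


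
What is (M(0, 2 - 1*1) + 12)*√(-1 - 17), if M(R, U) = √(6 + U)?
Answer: 3*I*√2*(12 + √7) ≈ 62.137*I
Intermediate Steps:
(M(0, 2 - 1*1) + 12)*√(-1 - 17) = (√(6 + (2 - 1*1)) + 12)*√(-1 - 17) = (√(6 + (2 - 1)) + 12)*√(-18) = (√(6 + 1) + 12)*(3*I*√2) = (√7 + 12)*(3*I*√2) = (12 + √7)*(3*I*√2) = 3*I*√2*(12 + √7)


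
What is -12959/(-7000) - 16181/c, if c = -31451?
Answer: 74405787/31451000 ≈ 2.3658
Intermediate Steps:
-12959/(-7000) - 16181/c = -12959/(-7000) - 16181/(-31451) = -12959*(-1/7000) - 16181*(-1/31451) = 12959/7000 + 16181/31451 = 74405787/31451000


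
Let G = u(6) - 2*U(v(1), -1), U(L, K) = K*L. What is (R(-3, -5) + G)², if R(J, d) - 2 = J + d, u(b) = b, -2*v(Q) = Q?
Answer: 1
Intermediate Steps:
v(Q) = -Q/2
G = 5 (G = 6 - (-2)*(-½*1) = 6 - (-2)*(-1)/2 = 6 - 2*½ = 6 - 1 = 5)
R(J, d) = 2 + J + d (R(J, d) = 2 + (J + d) = 2 + J + d)
(R(-3, -5) + G)² = ((2 - 3 - 5) + 5)² = (-6 + 5)² = (-1)² = 1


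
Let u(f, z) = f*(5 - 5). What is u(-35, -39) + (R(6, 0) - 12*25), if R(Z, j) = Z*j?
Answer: -300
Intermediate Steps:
u(f, z) = 0 (u(f, z) = f*0 = 0)
u(-35, -39) + (R(6, 0) - 12*25) = 0 + (6*0 - 12*25) = 0 + (0 - 300) = 0 - 300 = -300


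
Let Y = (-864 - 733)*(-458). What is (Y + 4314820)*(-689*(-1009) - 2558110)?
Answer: -9400697089614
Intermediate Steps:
Y = 731426 (Y = -1597*(-458) = 731426)
(Y + 4314820)*(-689*(-1009) - 2558110) = (731426 + 4314820)*(-689*(-1009) - 2558110) = 5046246*(695201 - 2558110) = 5046246*(-1862909) = -9400697089614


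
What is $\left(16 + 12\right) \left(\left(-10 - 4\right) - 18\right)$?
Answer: $-896$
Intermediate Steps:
$\left(16 + 12\right) \left(\left(-10 - 4\right) - 18\right) = 28 \left(\left(-10 - 4\right) - 18\right) = 28 \left(-14 - 18\right) = 28 \left(-32\right) = -896$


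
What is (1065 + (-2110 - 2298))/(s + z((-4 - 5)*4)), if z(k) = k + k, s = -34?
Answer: 3343/106 ≈ 31.538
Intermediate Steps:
z(k) = 2*k
(1065 + (-2110 - 2298))/(s + z((-4 - 5)*4)) = (1065 + (-2110 - 2298))/(-34 + 2*((-4 - 5)*4)) = (1065 - 4408)/(-34 + 2*(-9*4)) = -3343/(-34 + 2*(-36)) = -3343/(-34 - 72) = -3343/(-106) = -3343*(-1/106) = 3343/106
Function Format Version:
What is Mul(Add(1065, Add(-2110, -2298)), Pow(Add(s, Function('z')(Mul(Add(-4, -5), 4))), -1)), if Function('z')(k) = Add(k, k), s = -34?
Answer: Rational(3343, 106) ≈ 31.538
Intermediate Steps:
Function('z')(k) = Mul(2, k)
Mul(Add(1065, Add(-2110, -2298)), Pow(Add(s, Function('z')(Mul(Add(-4, -5), 4))), -1)) = Mul(Add(1065, Add(-2110, -2298)), Pow(Add(-34, Mul(2, Mul(Add(-4, -5), 4))), -1)) = Mul(Add(1065, -4408), Pow(Add(-34, Mul(2, Mul(-9, 4))), -1)) = Mul(-3343, Pow(Add(-34, Mul(2, -36)), -1)) = Mul(-3343, Pow(Add(-34, -72), -1)) = Mul(-3343, Pow(-106, -1)) = Mul(-3343, Rational(-1, 106)) = Rational(3343, 106)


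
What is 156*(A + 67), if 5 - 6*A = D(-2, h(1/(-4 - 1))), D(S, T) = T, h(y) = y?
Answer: 52936/5 ≈ 10587.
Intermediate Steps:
A = 13/15 (A = ⅚ - 1/(6*(-4 - 1)) = ⅚ - ⅙/(-5) = ⅚ - ⅙*(-⅕) = ⅚ + 1/30 = 13/15 ≈ 0.86667)
156*(A + 67) = 156*(13/15 + 67) = 156*(1018/15) = 52936/5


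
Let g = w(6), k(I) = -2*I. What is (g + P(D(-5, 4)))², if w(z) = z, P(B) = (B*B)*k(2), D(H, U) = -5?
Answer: 8836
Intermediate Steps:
P(B) = -4*B² (P(B) = (B*B)*(-2*2) = B²*(-4) = -4*B²)
g = 6
(g + P(D(-5, 4)))² = (6 - 4*(-5)²)² = (6 - 4*25)² = (6 - 100)² = (-94)² = 8836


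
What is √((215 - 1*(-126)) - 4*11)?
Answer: 3*√33 ≈ 17.234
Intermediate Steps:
√((215 - 1*(-126)) - 4*11) = √((215 + 126) - 44) = √(341 - 44) = √297 = 3*√33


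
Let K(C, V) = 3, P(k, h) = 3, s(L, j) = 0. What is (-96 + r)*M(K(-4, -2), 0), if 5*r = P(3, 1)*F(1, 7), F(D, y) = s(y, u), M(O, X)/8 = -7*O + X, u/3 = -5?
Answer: 16128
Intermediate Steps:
u = -15 (u = 3*(-5) = -15)
M(O, X) = -56*O + 8*X (M(O, X) = 8*(-7*O + X) = 8*(X - 7*O) = -56*O + 8*X)
F(D, y) = 0
r = 0 (r = (3*0)/5 = (1/5)*0 = 0)
(-96 + r)*M(K(-4, -2), 0) = (-96 + 0)*(-56*3 + 8*0) = -96*(-168 + 0) = -96*(-168) = 16128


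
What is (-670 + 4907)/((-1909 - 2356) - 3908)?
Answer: -4237/8173 ≈ -0.51841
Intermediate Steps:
(-670 + 4907)/((-1909 - 2356) - 3908) = 4237/(-4265 - 3908) = 4237/(-8173) = 4237*(-1/8173) = -4237/8173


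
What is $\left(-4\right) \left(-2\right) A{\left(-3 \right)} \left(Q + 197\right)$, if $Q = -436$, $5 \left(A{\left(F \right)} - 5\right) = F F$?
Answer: $- \frac{65008}{5} \approx -13002.0$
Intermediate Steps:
$A{\left(F \right)} = 5 + \frac{F^{2}}{5}$ ($A{\left(F \right)} = 5 + \frac{F F}{5} = 5 + \frac{F^{2}}{5}$)
$\left(-4\right) \left(-2\right) A{\left(-3 \right)} \left(Q + 197\right) = \left(-4\right) \left(-2\right) \left(5 + \frac{\left(-3\right)^{2}}{5}\right) \left(-436 + 197\right) = 8 \left(5 + \frac{1}{5} \cdot 9\right) \left(-239\right) = 8 \left(5 + \frac{9}{5}\right) \left(-239\right) = 8 \cdot \frac{34}{5} \left(-239\right) = \frac{272}{5} \left(-239\right) = - \frac{65008}{5}$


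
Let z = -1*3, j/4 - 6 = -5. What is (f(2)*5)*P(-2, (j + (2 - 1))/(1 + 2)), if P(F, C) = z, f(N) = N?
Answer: -30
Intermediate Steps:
j = 4 (j = 24 + 4*(-5) = 24 - 20 = 4)
z = -3
P(F, C) = -3
(f(2)*5)*P(-2, (j + (2 - 1))/(1 + 2)) = (2*5)*(-3) = 10*(-3) = -30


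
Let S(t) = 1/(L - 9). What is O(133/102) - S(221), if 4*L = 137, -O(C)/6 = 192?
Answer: -116356/101 ≈ -1152.0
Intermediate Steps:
O(C) = -1152 (O(C) = -6*192 = -1152)
L = 137/4 (L = (¼)*137 = 137/4 ≈ 34.250)
S(t) = 4/101 (S(t) = 1/(137/4 - 9) = 1/(101/4) = 4/101)
O(133/102) - S(221) = -1152 - 1*4/101 = -1152 - 4/101 = -116356/101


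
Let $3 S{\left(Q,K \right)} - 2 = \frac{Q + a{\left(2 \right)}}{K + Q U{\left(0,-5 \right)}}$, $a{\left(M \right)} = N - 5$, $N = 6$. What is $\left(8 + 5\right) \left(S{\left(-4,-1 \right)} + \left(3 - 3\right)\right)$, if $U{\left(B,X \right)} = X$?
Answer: $\frac{455}{57} \approx 7.9825$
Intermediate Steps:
$a{\left(M \right)} = 1$ ($a{\left(M \right)} = 6 - 5 = 1$)
$S{\left(Q,K \right)} = \frac{2}{3} + \frac{1 + Q}{3 \left(K - 5 Q\right)}$ ($S{\left(Q,K \right)} = \frac{2}{3} + \frac{\left(Q + 1\right) \frac{1}{K + Q \left(-5\right)}}{3} = \frac{2}{3} + \frac{\left(1 + Q\right) \frac{1}{K - 5 Q}}{3} = \frac{2}{3} + \frac{\frac{1}{K - 5 Q} \left(1 + Q\right)}{3} = \frac{2}{3} + \frac{1 + Q}{3 \left(K - 5 Q\right)}$)
$\left(8 + 5\right) \left(S{\left(-4,-1 \right)} + \left(3 - 3\right)\right) = \left(8 + 5\right) \left(\frac{1 - -36 + 2 \left(-1\right)}{3 \left(-1 - -20\right)} + \left(3 - 3\right)\right) = 13 \left(\frac{1 + 36 - 2}{3 \left(-1 + 20\right)} + \left(3 - 3\right)\right) = 13 \left(\frac{1}{3} \cdot \frac{1}{19} \cdot 35 + 0\right) = 13 \left(\frac{35}{57} + 0\right) = 13 \cdot \frac{35}{57} = \frac{455}{57}$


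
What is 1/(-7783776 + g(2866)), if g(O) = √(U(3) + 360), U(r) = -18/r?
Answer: -1297296/10097861469637 - √354/60587168817822 ≈ -1.2847e-7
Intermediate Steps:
g(O) = √354 (g(O) = √(-18/3 + 360) = √(-18*⅓ + 360) = √(-6 + 360) = √354)
1/(-7783776 + g(2866)) = 1/(-7783776 + √354)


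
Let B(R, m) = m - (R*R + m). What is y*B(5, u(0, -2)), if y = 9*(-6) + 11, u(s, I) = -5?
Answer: 1075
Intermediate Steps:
B(R, m) = -R² (B(R, m) = m - (R² + m) = m - (m + R²) = m + (-m - R²) = -R²)
y = -43 (y = -54 + 11 = -43)
y*B(5, u(0, -2)) = -(-43)*5² = -(-43)*25 = -43*(-25) = 1075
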